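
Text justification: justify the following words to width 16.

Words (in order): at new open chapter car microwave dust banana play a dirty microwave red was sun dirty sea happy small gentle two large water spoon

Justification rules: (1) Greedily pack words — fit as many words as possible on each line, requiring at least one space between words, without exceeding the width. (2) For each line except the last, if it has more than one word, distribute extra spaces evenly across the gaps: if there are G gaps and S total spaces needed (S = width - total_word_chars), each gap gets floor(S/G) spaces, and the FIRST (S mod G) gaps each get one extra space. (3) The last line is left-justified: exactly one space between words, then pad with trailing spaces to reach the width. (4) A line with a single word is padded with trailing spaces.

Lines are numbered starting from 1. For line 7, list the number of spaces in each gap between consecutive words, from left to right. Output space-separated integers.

Line 1: ['at', 'new', 'open'] (min_width=11, slack=5)
Line 2: ['chapter', 'car'] (min_width=11, slack=5)
Line 3: ['microwave', 'dust'] (min_width=14, slack=2)
Line 4: ['banana', 'play', 'a'] (min_width=13, slack=3)
Line 5: ['dirty', 'microwave'] (min_width=15, slack=1)
Line 6: ['red', 'was', 'sun'] (min_width=11, slack=5)
Line 7: ['dirty', 'sea', 'happy'] (min_width=15, slack=1)
Line 8: ['small', 'gentle', 'two'] (min_width=16, slack=0)
Line 9: ['large', 'water'] (min_width=11, slack=5)
Line 10: ['spoon'] (min_width=5, slack=11)

Answer: 2 1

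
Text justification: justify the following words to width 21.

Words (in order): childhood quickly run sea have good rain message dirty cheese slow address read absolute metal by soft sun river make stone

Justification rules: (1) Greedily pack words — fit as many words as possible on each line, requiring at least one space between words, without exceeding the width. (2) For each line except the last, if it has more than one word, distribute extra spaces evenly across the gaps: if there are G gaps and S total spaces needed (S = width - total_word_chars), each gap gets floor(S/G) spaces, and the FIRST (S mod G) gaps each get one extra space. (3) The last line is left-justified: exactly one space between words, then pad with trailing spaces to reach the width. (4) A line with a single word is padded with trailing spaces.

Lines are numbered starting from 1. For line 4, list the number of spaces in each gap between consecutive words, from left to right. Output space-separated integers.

Answer: 3 3

Derivation:
Line 1: ['childhood', 'quickly', 'run'] (min_width=21, slack=0)
Line 2: ['sea', 'have', 'good', 'rain'] (min_width=18, slack=3)
Line 3: ['message', 'dirty', 'cheese'] (min_width=20, slack=1)
Line 4: ['slow', 'address', 'read'] (min_width=17, slack=4)
Line 5: ['absolute', 'metal', 'by'] (min_width=17, slack=4)
Line 6: ['soft', 'sun', 'river', 'make'] (min_width=19, slack=2)
Line 7: ['stone'] (min_width=5, slack=16)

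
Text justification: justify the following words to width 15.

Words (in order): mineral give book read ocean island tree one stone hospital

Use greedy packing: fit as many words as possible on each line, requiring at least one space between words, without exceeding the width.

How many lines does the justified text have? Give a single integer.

Line 1: ['mineral', 'give'] (min_width=12, slack=3)
Line 2: ['book', 'read', 'ocean'] (min_width=15, slack=0)
Line 3: ['island', 'tree', 'one'] (min_width=15, slack=0)
Line 4: ['stone', 'hospital'] (min_width=14, slack=1)
Total lines: 4

Answer: 4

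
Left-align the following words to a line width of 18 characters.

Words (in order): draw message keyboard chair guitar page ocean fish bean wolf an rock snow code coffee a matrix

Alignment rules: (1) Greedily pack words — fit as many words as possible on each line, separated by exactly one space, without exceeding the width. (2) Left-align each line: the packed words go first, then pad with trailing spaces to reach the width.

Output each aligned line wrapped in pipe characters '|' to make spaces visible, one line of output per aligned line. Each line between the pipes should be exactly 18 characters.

Line 1: ['draw', 'message'] (min_width=12, slack=6)
Line 2: ['keyboard', 'chair'] (min_width=14, slack=4)
Line 3: ['guitar', 'page', 'ocean'] (min_width=17, slack=1)
Line 4: ['fish', 'bean', 'wolf', 'an'] (min_width=17, slack=1)
Line 5: ['rock', 'snow', 'code'] (min_width=14, slack=4)
Line 6: ['coffee', 'a', 'matrix'] (min_width=15, slack=3)

Answer: |draw message      |
|keyboard chair    |
|guitar page ocean |
|fish bean wolf an |
|rock snow code    |
|coffee a matrix   |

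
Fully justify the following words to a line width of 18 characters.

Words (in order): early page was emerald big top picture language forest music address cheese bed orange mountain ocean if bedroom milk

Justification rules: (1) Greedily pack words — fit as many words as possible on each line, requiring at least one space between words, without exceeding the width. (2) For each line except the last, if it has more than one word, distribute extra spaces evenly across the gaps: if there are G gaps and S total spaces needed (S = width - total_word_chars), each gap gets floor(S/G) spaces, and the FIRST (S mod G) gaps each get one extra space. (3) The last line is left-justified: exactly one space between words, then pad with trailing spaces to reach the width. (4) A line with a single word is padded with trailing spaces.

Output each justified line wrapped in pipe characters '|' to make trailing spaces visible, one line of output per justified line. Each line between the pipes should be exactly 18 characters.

Line 1: ['early', 'page', 'was'] (min_width=14, slack=4)
Line 2: ['emerald', 'big', 'top'] (min_width=15, slack=3)
Line 3: ['picture', 'language'] (min_width=16, slack=2)
Line 4: ['forest', 'music'] (min_width=12, slack=6)
Line 5: ['address', 'cheese', 'bed'] (min_width=18, slack=0)
Line 6: ['orange', 'mountain'] (min_width=15, slack=3)
Line 7: ['ocean', 'if', 'bedroom'] (min_width=16, slack=2)
Line 8: ['milk'] (min_width=4, slack=14)

Answer: |early   page   was|
|emerald   big  top|
|picture   language|
|forest       music|
|address cheese bed|
|orange    mountain|
|ocean  if  bedroom|
|milk              |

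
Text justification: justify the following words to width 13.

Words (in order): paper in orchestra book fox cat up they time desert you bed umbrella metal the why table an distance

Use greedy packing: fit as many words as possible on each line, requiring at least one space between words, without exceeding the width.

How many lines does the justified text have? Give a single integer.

Answer: 9

Derivation:
Line 1: ['paper', 'in'] (min_width=8, slack=5)
Line 2: ['orchestra'] (min_width=9, slack=4)
Line 3: ['book', 'fox', 'cat'] (min_width=12, slack=1)
Line 4: ['up', 'they', 'time'] (min_width=12, slack=1)
Line 5: ['desert', 'you'] (min_width=10, slack=3)
Line 6: ['bed', 'umbrella'] (min_width=12, slack=1)
Line 7: ['metal', 'the', 'why'] (min_width=13, slack=0)
Line 8: ['table', 'an'] (min_width=8, slack=5)
Line 9: ['distance'] (min_width=8, slack=5)
Total lines: 9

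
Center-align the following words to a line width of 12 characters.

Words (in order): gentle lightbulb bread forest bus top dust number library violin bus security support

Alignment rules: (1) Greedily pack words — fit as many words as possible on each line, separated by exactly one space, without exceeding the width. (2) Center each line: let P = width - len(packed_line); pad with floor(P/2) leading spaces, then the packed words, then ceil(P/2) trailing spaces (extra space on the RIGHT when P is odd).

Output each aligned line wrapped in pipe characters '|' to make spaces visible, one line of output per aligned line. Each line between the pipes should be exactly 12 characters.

Line 1: ['gentle'] (min_width=6, slack=6)
Line 2: ['lightbulb'] (min_width=9, slack=3)
Line 3: ['bread', 'forest'] (min_width=12, slack=0)
Line 4: ['bus', 'top', 'dust'] (min_width=12, slack=0)
Line 5: ['number'] (min_width=6, slack=6)
Line 6: ['library'] (min_width=7, slack=5)
Line 7: ['violin', 'bus'] (min_width=10, slack=2)
Line 8: ['security'] (min_width=8, slack=4)
Line 9: ['support'] (min_width=7, slack=5)

Answer: |   gentle   |
| lightbulb  |
|bread forest|
|bus top dust|
|   number   |
|  library   |
| violin bus |
|  security  |
|  support   |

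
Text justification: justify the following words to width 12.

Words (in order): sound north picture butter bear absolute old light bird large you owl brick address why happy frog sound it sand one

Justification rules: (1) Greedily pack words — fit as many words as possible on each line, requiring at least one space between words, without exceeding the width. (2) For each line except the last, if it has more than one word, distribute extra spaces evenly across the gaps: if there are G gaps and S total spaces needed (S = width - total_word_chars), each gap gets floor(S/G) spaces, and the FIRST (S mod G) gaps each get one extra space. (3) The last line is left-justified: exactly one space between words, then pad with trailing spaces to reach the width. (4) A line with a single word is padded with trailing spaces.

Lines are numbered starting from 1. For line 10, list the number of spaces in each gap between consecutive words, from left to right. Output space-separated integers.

Answer: 5

Derivation:
Line 1: ['sound', 'north'] (min_width=11, slack=1)
Line 2: ['picture'] (min_width=7, slack=5)
Line 3: ['butter', 'bear'] (min_width=11, slack=1)
Line 4: ['absolute', 'old'] (min_width=12, slack=0)
Line 5: ['light', 'bird'] (min_width=10, slack=2)
Line 6: ['large', 'you'] (min_width=9, slack=3)
Line 7: ['owl', 'brick'] (min_width=9, slack=3)
Line 8: ['address', 'why'] (min_width=11, slack=1)
Line 9: ['happy', 'frog'] (min_width=10, slack=2)
Line 10: ['sound', 'it'] (min_width=8, slack=4)
Line 11: ['sand', 'one'] (min_width=8, slack=4)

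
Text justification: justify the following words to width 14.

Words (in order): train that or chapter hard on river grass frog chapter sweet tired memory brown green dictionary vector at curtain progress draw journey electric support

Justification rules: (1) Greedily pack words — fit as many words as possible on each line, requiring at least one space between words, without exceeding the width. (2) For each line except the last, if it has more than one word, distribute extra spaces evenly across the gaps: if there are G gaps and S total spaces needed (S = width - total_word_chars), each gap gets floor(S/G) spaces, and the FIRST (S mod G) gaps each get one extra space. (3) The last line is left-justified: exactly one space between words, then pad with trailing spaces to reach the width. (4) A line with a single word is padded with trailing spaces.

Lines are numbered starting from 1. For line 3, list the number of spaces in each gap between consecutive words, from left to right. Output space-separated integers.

Answer: 1 1

Derivation:
Line 1: ['train', 'that', 'or'] (min_width=13, slack=1)
Line 2: ['chapter', 'hard'] (min_width=12, slack=2)
Line 3: ['on', 'river', 'grass'] (min_width=14, slack=0)
Line 4: ['frog', 'chapter'] (min_width=12, slack=2)
Line 5: ['sweet', 'tired'] (min_width=11, slack=3)
Line 6: ['memory', 'brown'] (min_width=12, slack=2)
Line 7: ['green'] (min_width=5, slack=9)
Line 8: ['dictionary'] (min_width=10, slack=4)
Line 9: ['vector', 'at'] (min_width=9, slack=5)
Line 10: ['curtain'] (min_width=7, slack=7)
Line 11: ['progress', 'draw'] (min_width=13, slack=1)
Line 12: ['journey'] (min_width=7, slack=7)
Line 13: ['electric'] (min_width=8, slack=6)
Line 14: ['support'] (min_width=7, slack=7)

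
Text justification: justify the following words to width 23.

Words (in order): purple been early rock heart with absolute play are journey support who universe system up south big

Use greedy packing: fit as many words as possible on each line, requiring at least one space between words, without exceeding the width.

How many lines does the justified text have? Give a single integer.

Line 1: ['purple', 'been', 'early', 'rock'] (min_width=22, slack=1)
Line 2: ['heart', 'with', 'absolute'] (min_width=19, slack=4)
Line 3: ['play', 'are', 'journey'] (min_width=16, slack=7)
Line 4: ['support', 'who', 'universe'] (min_width=20, slack=3)
Line 5: ['system', 'up', 'south', 'big'] (min_width=19, slack=4)
Total lines: 5

Answer: 5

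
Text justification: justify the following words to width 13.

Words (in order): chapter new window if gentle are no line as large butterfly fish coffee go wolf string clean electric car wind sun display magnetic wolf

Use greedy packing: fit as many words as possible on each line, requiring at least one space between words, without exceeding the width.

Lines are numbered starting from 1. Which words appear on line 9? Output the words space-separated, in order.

Line 1: ['chapter', 'new'] (min_width=11, slack=2)
Line 2: ['window', 'if'] (min_width=9, slack=4)
Line 3: ['gentle', 'are', 'no'] (min_width=13, slack=0)
Line 4: ['line', 'as', 'large'] (min_width=13, slack=0)
Line 5: ['butterfly'] (min_width=9, slack=4)
Line 6: ['fish', 'coffee'] (min_width=11, slack=2)
Line 7: ['go', 'wolf'] (min_width=7, slack=6)
Line 8: ['string', 'clean'] (min_width=12, slack=1)
Line 9: ['electric', 'car'] (min_width=12, slack=1)
Line 10: ['wind', 'sun'] (min_width=8, slack=5)
Line 11: ['display'] (min_width=7, slack=6)
Line 12: ['magnetic', 'wolf'] (min_width=13, slack=0)

Answer: electric car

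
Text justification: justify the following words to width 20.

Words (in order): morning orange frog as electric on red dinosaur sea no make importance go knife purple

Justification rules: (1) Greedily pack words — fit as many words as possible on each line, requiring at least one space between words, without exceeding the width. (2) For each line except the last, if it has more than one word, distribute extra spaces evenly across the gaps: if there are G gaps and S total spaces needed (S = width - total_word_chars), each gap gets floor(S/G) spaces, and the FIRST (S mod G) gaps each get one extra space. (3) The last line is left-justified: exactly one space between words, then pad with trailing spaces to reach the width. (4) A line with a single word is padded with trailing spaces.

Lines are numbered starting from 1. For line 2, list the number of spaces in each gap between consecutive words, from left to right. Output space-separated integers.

Line 1: ['morning', 'orange', 'frog'] (min_width=19, slack=1)
Line 2: ['as', 'electric', 'on', 'red'] (min_width=18, slack=2)
Line 3: ['dinosaur', 'sea', 'no', 'make'] (min_width=20, slack=0)
Line 4: ['importance', 'go', 'knife'] (min_width=19, slack=1)
Line 5: ['purple'] (min_width=6, slack=14)

Answer: 2 2 1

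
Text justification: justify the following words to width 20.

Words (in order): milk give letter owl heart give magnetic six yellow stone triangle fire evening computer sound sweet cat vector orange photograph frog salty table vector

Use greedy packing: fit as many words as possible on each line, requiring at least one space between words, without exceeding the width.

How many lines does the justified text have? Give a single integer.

Line 1: ['milk', 'give', 'letter', 'owl'] (min_width=20, slack=0)
Line 2: ['heart', 'give', 'magnetic'] (min_width=19, slack=1)
Line 3: ['six', 'yellow', 'stone'] (min_width=16, slack=4)
Line 4: ['triangle', 'fire'] (min_width=13, slack=7)
Line 5: ['evening', 'computer'] (min_width=16, slack=4)
Line 6: ['sound', 'sweet', 'cat'] (min_width=15, slack=5)
Line 7: ['vector', 'orange'] (min_width=13, slack=7)
Line 8: ['photograph', 'frog'] (min_width=15, slack=5)
Line 9: ['salty', 'table', 'vector'] (min_width=18, slack=2)
Total lines: 9

Answer: 9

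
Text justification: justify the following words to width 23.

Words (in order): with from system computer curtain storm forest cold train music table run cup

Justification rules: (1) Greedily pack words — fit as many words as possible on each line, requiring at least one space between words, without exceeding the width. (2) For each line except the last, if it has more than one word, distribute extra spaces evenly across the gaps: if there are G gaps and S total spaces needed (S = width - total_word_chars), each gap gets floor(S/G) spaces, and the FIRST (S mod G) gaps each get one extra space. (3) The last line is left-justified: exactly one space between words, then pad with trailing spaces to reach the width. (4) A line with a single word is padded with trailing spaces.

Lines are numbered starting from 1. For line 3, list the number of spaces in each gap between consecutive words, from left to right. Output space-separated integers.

Answer: 1 1 1

Derivation:
Line 1: ['with', 'from', 'system'] (min_width=16, slack=7)
Line 2: ['computer', 'curtain', 'storm'] (min_width=22, slack=1)
Line 3: ['forest', 'cold', 'train', 'music'] (min_width=23, slack=0)
Line 4: ['table', 'run', 'cup'] (min_width=13, slack=10)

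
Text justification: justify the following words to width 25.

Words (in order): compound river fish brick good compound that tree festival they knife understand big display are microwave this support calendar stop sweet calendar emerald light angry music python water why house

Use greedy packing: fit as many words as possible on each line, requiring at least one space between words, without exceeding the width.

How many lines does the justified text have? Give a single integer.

Answer: 9

Derivation:
Line 1: ['compound', 'river', 'fish', 'brick'] (min_width=25, slack=0)
Line 2: ['good', 'compound', 'that', 'tree'] (min_width=23, slack=2)
Line 3: ['festival', 'they', 'knife'] (min_width=19, slack=6)
Line 4: ['understand', 'big', 'display'] (min_width=22, slack=3)
Line 5: ['are', 'microwave', 'this'] (min_width=18, slack=7)
Line 6: ['support', 'calendar', 'stop'] (min_width=21, slack=4)
Line 7: ['sweet', 'calendar', 'emerald'] (min_width=22, slack=3)
Line 8: ['light', 'angry', 'music', 'python'] (min_width=24, slack=1)
Line 9: ['water', 'why', 'house'] (min_width=15, slack=10)
Total lines: 9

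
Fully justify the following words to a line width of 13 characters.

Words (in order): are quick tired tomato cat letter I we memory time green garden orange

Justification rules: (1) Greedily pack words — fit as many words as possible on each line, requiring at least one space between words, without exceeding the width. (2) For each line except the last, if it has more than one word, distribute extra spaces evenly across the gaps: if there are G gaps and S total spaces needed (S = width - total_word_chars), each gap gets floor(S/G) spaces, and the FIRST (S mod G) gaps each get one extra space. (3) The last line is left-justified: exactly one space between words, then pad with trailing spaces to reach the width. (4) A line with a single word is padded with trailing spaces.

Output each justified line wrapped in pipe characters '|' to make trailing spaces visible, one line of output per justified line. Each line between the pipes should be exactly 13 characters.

Answer: |are     quick|
|tired  tomato|
|cat  letter I|
|we     memory|
|time    green|
|garden orange|

Derivation:
Line 1: ['are', 'quick'] (min_width=9, slack=4)
Line 2: ['tired', 'tomato'] (min_width=12, slack=1)
Line 3: ['cat', 'letter', 'I'] (min_width=12, slack=1)
Line 4: ['we', 'memory'] (min_width=9, slack=4)
Line 5: ['time', 'green'] (min_width=10, slack=3)
Line 6: ['garden', 'orange'] (min_width=13, slack=0)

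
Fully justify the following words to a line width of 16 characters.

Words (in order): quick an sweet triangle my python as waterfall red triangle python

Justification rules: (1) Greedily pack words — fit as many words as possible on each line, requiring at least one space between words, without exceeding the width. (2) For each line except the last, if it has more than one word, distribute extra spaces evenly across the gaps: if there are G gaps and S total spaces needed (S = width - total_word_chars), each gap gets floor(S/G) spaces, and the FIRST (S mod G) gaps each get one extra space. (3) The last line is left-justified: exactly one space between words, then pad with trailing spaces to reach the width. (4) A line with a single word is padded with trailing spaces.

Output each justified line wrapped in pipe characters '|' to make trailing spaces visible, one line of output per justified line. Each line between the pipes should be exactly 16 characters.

Answer: |quick  an  sweet|
|triangle      my|
|python        as|
|waterfall    red|
|triangle python |

Derivation:
Line 1: ['quick', 'an', 'sweet'] (min_width=14, slack=2)
Line 2: ['triangle', 'my'] (min_width=11, slack=5)
Line 3: ['python', 'as'] (min_width=9, slack=7)
Line 4: ['waterfall', 'red'] (min_width=13, slack=3)
Line 5: ['triangle', 'python'] (min_width=15, slack=1)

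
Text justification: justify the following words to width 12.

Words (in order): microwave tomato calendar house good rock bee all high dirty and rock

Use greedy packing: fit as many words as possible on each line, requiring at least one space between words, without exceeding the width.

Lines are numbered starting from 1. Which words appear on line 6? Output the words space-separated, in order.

Answer: high dirty

Derivation:
Line 1: ['microwave'] (min_width=9, slack=3)
Line 2: ['tomato'] (min_width=6, slack=6)
Line 3: ['calendar'] (min_width=8, slack=4)
Line 4: ['house', 'good'] (min_width=10, slack=2)
Line 5: ['rock', 'bee', 'all'] (min_width=12, slack=0)
Line 6: ['high', 'dirty'] (min_width=10, slack=2)
Line 7: ['and', 'rock'] (min_width=8, slack=4)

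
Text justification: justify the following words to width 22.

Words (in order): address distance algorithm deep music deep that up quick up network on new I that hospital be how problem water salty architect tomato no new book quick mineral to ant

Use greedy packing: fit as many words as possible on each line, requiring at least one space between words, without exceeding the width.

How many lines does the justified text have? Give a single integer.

Line 1: ['address', 'distance'] (min_width=16, slack=6)
Line 2: ['algorithm', 'deep', 'music'] (min_width=20, slack=2)
Line 3: ['deep', 'that', 'up', 'quick', 'up'] (min_width=21, slack=1)
Line 4: ['network', 'on', 'new', 'I', 'that'] (min_width=21, slack=1)
Line 5: ['hospital', 'be', 'how'] (min_width=15, slack=7)
Line 6: ['problem', 'water', 'salty'] (min_width=19, slack=3)
Line 7: ['architect', 'tomato', 'no'] (min_width=19, slack=3)
Line 8: ['new', 'book', 'quick', 'mineral'] (min_width=22, slack=0)
Line 9: ['to', 'ant'] (min_width=6, slack=16)
Total lines: 9

Answer: 9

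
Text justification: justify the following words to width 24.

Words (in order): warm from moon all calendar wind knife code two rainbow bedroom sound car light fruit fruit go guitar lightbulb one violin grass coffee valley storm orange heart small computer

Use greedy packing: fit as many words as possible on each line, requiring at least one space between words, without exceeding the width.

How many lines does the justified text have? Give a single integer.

Answer: 9

Derivation:
Line 1: ['warm', 'from', 'moon', 'all'] (min_width=18, slack=6)
Line 2: ['calendar', 'wind', 'knife', 'code'] (min_width=24, slack=0)
Line 3: ['two', 'rainbow', 'bedroom'] (min_width=19, slack=5)
Line 4: ['sound', 'car', 'light', 'fruit'] (min_width=21, slack=3)
Line 5: ['fruit', 'go', 'guitar'] (min_width=15, slack=9)
Line 6: ['lightbulb', 'one', 'violin'] (min_width=20, slack=4)
Line 7: ['grass', 'coffee', 'valley'] (min_width=19, slack=5)
Line 8: ['storm', 'orange', 'heart', 'small'] (min_width=24, slack=0)
Line 9: ['computer'] (min_width=8, slack=16)
Total lines: 9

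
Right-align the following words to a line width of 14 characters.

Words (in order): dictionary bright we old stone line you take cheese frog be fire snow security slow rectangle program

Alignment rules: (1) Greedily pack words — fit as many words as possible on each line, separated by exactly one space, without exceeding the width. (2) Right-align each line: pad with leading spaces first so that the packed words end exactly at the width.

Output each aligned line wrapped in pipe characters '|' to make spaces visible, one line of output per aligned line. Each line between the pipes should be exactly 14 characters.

Line 1: ['dictionary'] (min_width=10, slack=4)
Line 2: ['bright', 'we', 'old'] (min_width=13, slack=1)
Line 3: ['stone', 'line', 'you'] (min_width=14, slack=0)
Line 4: ['take', 'cheese'] (min_width=11, slack=3)
Line 5: ['frog', 'be', 'fire'] (min_width=12, slack=2)
Line 6: ['snow', 'security'] (min_width=13, slack=1)
Line 7: ['slow', 'rectangle'] (min_width=14, slack=0)
Line 8: ['program'] (min_width=7, slack=7)

Answer: |    dictionary|
| bright we old|
|stone line you|
|   take cheese|
|  frog be fire|
| snow security|
|slow rectangle|
|       program|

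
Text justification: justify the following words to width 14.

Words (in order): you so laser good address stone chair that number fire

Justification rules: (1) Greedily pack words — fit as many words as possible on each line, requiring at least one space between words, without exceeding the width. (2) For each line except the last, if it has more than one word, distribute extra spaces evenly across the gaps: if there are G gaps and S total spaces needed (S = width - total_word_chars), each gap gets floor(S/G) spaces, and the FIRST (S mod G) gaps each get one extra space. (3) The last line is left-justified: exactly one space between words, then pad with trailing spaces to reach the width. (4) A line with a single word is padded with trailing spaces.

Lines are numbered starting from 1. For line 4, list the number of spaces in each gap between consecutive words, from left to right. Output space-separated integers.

Line 1: ['you', 'so', 'laser'] (min_width=12, slack=2)
Line 2: ['good', 'address'] (min_width=12, slack=2)
Line 3: ['stone', 'chair'] (min_width=11, slack=3)
Line 4: ['that', 'number'] (min_width=11, slack=3)
Line 5: ['fire'] (min_width=4, slack=10)

Answer: 4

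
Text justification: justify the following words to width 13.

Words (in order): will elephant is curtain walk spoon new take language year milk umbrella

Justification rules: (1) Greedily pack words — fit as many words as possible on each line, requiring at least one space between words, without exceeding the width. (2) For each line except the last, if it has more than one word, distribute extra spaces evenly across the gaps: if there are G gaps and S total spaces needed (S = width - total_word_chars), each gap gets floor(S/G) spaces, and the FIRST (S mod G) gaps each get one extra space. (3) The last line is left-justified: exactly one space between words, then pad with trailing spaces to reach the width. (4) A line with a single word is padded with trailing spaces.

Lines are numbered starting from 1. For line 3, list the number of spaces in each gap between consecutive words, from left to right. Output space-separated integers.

Answer: 4

Derivation:
Line 1: ['will', 'elephant'] (min_width=13, slack=0)
Line 2: ['is', 'curtain'] (min_width=10, slack=3)
Line 3: ['walk', 'spoon'] (min_width=10, slack=3)
Line 4: ['new', 'take'] (min_width=8, slack=5)
Line 5: ['language', 'year'] (min_width=13, slack=0)
Line 6: ['milk', 'umbrella'] (min_width=13, slack=0)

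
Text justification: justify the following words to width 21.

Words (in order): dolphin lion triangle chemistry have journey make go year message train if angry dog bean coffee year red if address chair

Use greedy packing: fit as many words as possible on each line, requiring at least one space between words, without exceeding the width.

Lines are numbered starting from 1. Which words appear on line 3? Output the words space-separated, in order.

Line 1: ['dolphin', 'lion', 'triangle'] (min_width=21, slack=0)
Line 2: ['chemistry', 'have'] (min_width=14, slack=7)
Line 3: ['journey', 'make', 'go', 'year'] (min_width=20, slack=1)
Line 4: ['message', 'train', 'if'] (min_width=16, slack=5)
Line 5: ['angry', 'dog', 'bean', 'coffee'] (min_width=21, slack=0)
Line 6: ['year', 'red', 'if', 'address'] (min_width=19, slack=2)
Line 7: ['chair'] (min_width=5, slack=16)

Answer: journey make go year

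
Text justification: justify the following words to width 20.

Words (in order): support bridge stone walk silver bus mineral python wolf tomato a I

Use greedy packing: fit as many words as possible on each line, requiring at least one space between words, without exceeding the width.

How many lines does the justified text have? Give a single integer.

Line 1: ['support', 'bridge', 'stone'] (min_width=20, slack=0)
Line 2: ['walk', 'silver', 'bus'] (min_width=15, slack=5)
Line 3: ['mineral', 'python', 'wolf'] (min_width=19, slack=1)
Line 4: ['tomato', 'a', 'I'] (min_width=10, slack=10)
Total lines: 4

Answer: 4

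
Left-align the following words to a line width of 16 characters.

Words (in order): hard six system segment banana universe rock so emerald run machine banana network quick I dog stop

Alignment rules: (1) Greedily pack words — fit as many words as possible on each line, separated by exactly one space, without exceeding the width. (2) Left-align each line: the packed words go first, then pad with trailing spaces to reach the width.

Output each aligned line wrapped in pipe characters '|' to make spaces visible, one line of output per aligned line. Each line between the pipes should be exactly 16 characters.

Answer: |hard six system |
|segment banana  |
|universe rock so|
|emerald run     |
|machine banana  |
|network quick I |
|dog stop        |

Derivation:
Line 1: ['hard', 'six', 'system'] (min_width=15, slack=1)
Line 2: ['segment', 'banana'] (min_width=14, slack=2)
Line 3: ['universe', 'rock', 'so'] (min_width=16, slack=0)
Line 4: ['emerald', 'run'] (min_width=11, slack=5)
Line 5: ['machine', 'banana'] (min_width=14, slack=2)
Line 6: ['network', 'quick', 'I'] (min_width=15, slack=1)
Line 7: ['dog', 'stop'] (min_width=8, slack=8)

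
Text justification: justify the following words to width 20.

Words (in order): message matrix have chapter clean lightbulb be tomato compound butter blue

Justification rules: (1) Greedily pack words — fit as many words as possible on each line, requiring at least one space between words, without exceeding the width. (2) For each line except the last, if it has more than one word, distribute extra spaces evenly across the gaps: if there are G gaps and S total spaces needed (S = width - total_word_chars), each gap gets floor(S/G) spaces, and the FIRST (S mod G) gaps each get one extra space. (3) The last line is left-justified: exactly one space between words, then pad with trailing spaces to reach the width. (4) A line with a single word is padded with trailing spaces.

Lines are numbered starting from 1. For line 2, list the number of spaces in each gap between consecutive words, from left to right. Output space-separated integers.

Line 1: ['message', 'matrix', 'have'] (min_width=19, slack=1)
Line 2: ['chapter', 'clean'] (min_width=13, slack=7)
Line 3: ['lightbulb', 'be', 'tomato'] (min_width=19, slack=1)
Line 4: ['compound', 'butter', 'blue'] (min_width=20, slack=0)

Answer: 8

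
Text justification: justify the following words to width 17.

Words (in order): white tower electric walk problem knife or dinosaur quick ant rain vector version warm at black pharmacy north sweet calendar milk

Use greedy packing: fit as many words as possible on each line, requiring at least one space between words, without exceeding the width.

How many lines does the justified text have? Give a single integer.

Answer: 9

Derivation:
Line 1: ['white', 'tower'] (min_width=11, slack=6)
Line 2: ['electric', 'walk'] (min_width=13, slack=4)
Line 3: ['problem', 'knife', 'or'] (min_width=16, slack=1)
Line 4: ['dinosaur', 'quick'] (min_width=14, slack=3)
Line 5: ['ant', 'rain', 'vector'] (min_width=15, slack=2)
Line 6: ['version', 'warm', 'at'] (min_width=15, slack=2)
Line 7: ['black', 'pharmacy'] (min_width=14, slack=3)
Line 8: ['north', 'sweet'] (min_width=11, slack=6)
Line 9: ['calendar', 'milk'] (min_width=13, slack=4)
Total lines: 9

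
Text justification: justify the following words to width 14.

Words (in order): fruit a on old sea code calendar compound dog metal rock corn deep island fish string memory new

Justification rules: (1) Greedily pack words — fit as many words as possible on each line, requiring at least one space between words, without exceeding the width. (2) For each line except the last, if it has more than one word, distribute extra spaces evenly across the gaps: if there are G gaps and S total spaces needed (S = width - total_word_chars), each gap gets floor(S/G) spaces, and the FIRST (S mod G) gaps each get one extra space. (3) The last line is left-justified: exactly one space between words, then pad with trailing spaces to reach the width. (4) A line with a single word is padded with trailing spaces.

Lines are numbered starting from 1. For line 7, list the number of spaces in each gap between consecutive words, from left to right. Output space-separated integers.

Line 1: ['fruit', 'a', 'on', 'old'] (min_width=14, slack=0)
Line 2: ['sea', 'code'] (min_width=8, slack=6)
Line 3: ['calendar'] (min_width=8, slack=6)
Line 4: ['compound', 'dog'] (min_width=12, slack=2)
Line 5: ['metal', 'rock'] (min_width=10, slack=4)
Line 6: ['corn', 'deep'] (min_width=9, slack=5)
Line 7: ['island', 'fish'] (min_width=11, slack=3)
Line 8: ['string', 'memory'] (min_width=13, slack=1)
Line 9: ['new'] (min_width=3, slack=11)

Answer: 4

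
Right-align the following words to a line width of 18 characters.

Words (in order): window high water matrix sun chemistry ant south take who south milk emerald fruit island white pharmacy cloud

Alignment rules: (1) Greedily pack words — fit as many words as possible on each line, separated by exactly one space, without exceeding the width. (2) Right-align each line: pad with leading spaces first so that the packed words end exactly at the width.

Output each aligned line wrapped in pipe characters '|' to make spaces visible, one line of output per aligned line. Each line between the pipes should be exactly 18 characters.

Line 1: ['window', 'high', 'water'] (min_width=17, slack=1)
Line 2: ['matrix', 'sun'] (min_width=10, slack=8)
Line 3: ['chemistry', 'ant'] (min_width=13, slack=5)
Line 4: ['south', 'take', 'who'] (min_width=14, slack=4)
Line 5: ['south', 'milk', 'emerald'] (min_width=18, slack=0)
Line 6: ['fruit', 'island', 'white'] (min_width=18, slack=0)
Line 7: ['pharmacy', 'cloud'] (min_width=14, slack=4)

Answer: | window high water|
|        matrix sun|
|     chemistry ant|
|    south take who|
|south milk emerald|
|fruit island white|
|    pharmacy cloud|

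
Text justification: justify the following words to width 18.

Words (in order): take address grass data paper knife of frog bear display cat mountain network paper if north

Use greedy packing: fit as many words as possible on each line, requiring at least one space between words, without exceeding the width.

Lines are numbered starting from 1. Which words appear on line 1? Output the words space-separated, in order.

Line 1: ['take', 'address', 'grass'] (min_width=18, slack=0)
Line 2: ['data', 'paper', 'knife'] (min_width=16, slack=2)
Line 3: ['of', 'frog', 'bear'] (min_width=12, slack=6)
Line 4: ['display', 'cat'] (min_width=11, slack=7)
Line 5: ['mountain', 'network'] (min_width=16, slack=2)
Line 6: ['paper', 'if', 'north'] (min_width=14, slack=4)

Answer: take address grass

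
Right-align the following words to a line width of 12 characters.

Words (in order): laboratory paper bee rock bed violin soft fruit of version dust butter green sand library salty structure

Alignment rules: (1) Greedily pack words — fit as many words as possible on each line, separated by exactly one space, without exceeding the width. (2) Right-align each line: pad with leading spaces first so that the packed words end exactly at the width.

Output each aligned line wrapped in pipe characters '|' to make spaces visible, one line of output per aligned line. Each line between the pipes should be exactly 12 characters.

Line 1: ['laboratory'] (min_width=10, slack=2)
Line 2: ['paper', 'bee'] (min_width=9, slack=3)
Line 3: ['rock', 'bed'] (min_width=8, slack=4)
Line 4: ['violin', 'soft'] (min_width=11, slack=1)
Line 5: ['fruit', 'of'] (min_width=8, slack=4)
Line 6: ['version', 'dust'] (min_width=12, slack=0)
Line 7: ['butter', 'green'] (min_width=12, slack=0)
Line 8: ['sand', 'library'] (min_width=12, slack=0)
Line 9: ['salty'] (min_width=5, slack=7)
Line 10: ['structure'] (min_width=9, slack=3)

Answer: |  laboratory|
|   paper bee|
|    rock bed|
| violin soft|
|    fruit of|
|version dust|
|butter green|
|sand library|
|       salty|
|   structure|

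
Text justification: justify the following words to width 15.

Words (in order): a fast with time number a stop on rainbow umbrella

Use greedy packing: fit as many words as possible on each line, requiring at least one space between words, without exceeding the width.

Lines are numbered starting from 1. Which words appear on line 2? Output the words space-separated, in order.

Line 1: ['a', 'fast', 'with'] (min_width=11, slack=4)
Line 2: ['time', 'number', 'a'] (min_width=13, slack=2)
Line 3: ['stop', 'on', 'rainbow'] (min_width=15, slack=0)
Line 4: ['umbrella'] (min_width=8, slack=7)

Answer: time number a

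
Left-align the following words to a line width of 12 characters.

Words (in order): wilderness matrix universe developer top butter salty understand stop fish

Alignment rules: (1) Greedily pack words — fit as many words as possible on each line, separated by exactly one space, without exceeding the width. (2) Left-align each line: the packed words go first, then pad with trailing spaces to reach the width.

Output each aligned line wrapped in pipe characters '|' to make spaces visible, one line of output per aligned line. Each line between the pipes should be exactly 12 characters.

Answer: |wilderness  |
|matrix      |
|universe    |
|developer   |
|top butter  |
|salty       |
|understand  |
|stop fish   |

Derivation:
Line 1: ['wilderness'] (min_width=10, slack=2)
Line 2: ['matrix'] (min_width=6, slack=6)
Line 3: ['universe'] (min_width=8, slack=4)
Line 4: ['developer'] (min_width=9, slack=3)
Line 5: ['top', 'butter'] (min_width=10, slack=2)
Line 6: ['salty'] (min_width=5, slack=7)
Line 7: ['understand'] (min_width=10, slack=2)
Line 8: ['stop', 'fish'] (min_width=9, slack=3)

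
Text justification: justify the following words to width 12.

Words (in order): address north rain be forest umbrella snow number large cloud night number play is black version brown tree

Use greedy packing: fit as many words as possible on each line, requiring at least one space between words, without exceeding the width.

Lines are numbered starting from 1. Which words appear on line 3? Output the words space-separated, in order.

Line 1: ['address'] (min_width=7, slack=5)
Line 2: ['north', 'rain'] (min_width=10, slack=2)
Line 3: ['be', 'forest'] (min_width=9, slack=3)
Line 4: ['umbrella'] (min_width=8, slack=4)
Line 5: ['snow', 'number'] (min_width=11, slack=1)
Line 6: ['large', 'cloud'] (min_width=11, slack=1)
Line 7: ['night', 'number'] (min_width=12, slack=0)
Line 8: ['play', 'is'] (min_width=7, slack=5)
Line 9: ['black'] (min_width=5, slack=7)
Line 10: ['version'] (min_width=7, slack=5)
Line 11: ['brown', 'tree'] (min_width=10, slack=2)

Answer: be forest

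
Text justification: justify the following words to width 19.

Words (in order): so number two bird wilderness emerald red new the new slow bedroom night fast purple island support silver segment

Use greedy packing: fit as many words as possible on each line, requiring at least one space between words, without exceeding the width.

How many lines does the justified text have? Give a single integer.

Answer: 7

Derivation:
Line 1: ['so', 'number', 'two', 'bird'] (min_width=18, slack=1)
Line 2: ['wilderness', 'emerald'] (min_width=18, slack=1)
Line 3: ['red', 'new', 'the', 'new'] (min_width=15, slack=4)
Line 4: ['slow', 'bedroom', 'night'] (min_width=18, slack=1)
Line 5: ['fast', 'purple', 'island'] (min_width=18, slack=1)
Line 6: ['support', 'silver'] (min_width=14, slack=5)
Line 7: ['segment'] (min_width=7, slack=12)
Total lines: 7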